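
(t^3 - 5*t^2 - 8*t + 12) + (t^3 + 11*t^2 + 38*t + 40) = 2*t^3 + 6*t^2 + 30*t + 52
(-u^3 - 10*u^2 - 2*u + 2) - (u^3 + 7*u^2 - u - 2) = -2*u^3 - 17*u^2 - u + 4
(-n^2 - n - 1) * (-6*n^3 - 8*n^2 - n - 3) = 6*n^5 + 14*n^4 + 15*n^3 + 12*n^2 + 4*n + 3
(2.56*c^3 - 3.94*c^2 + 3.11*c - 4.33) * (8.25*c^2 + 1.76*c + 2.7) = 21.12*c^5 - 27.9994*c^4 + 25.6351*c^3 - 40.8869*c^2 + 0.7762*c - 11.691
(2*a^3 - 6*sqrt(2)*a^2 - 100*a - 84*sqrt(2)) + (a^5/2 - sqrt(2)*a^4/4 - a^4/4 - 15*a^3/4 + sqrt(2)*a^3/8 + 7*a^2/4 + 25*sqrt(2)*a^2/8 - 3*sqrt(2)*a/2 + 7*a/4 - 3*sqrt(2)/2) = a^5/2 - sqrt(2)*a^4/4 - a^4/4 - 7*a^3/4 + sqrt(2)*a^3/8 - 23*sqrt(2)*a^2/8 + 7*a^2/4 - 393*a/4 - 3*sqrt(2)*a/2 - 171*sqrt(2)/2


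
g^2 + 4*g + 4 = (g + 2)^2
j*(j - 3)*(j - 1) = j^3 - 4*j^2 + 3*j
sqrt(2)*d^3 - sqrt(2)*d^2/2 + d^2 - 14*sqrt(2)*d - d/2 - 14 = (d - 4)*(d + 7/2)*(sqrt(2)*d + 1)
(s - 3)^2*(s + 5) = s^3 - s^2 - 21*s + 45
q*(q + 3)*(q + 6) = q^3 + 9*q^2 + 18*q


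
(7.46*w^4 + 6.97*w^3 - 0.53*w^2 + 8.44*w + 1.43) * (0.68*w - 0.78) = 5.0728*w^5 - 1.0792*w^4 - 5.797*w^3 + 6.1526*w^2 - 5.6108*w - 1.1154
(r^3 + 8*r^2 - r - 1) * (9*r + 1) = 9*r^4 + 73*r^3 - r^2 - 10*r - 1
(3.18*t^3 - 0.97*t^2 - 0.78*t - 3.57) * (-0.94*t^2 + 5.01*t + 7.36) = -2.9892*t^5 + 16.8436*t^4 + 19.2783*t^3 - 7.6912*t^2 - 23.6265*t - 26.2752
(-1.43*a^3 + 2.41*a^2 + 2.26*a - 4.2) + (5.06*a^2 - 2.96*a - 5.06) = -1.43*a^3 + 7.47*a^2 - 0.7*a - 9.26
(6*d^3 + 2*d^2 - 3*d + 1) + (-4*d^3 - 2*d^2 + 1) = 2*d^3 - 3*d + 2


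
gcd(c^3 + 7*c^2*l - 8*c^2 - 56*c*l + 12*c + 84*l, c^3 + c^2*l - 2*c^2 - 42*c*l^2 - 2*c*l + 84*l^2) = c^2 + 7*c*l - 2*c - 14*l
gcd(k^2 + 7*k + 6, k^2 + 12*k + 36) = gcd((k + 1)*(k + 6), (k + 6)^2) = k + 6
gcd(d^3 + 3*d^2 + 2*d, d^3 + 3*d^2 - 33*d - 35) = d + 1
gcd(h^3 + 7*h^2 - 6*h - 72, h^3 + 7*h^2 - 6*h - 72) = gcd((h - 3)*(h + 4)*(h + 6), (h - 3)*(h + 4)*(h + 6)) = h^3 + 7*h^2 - 6*h - 72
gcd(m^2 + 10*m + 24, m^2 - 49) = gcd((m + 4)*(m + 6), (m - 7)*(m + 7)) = 1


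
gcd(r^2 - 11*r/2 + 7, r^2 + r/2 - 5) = r - 2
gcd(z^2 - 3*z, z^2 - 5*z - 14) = 1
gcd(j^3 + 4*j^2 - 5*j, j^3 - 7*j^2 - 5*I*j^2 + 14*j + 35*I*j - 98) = 1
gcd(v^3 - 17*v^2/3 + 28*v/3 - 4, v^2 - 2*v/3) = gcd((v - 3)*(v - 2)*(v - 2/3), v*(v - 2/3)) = v - 2/3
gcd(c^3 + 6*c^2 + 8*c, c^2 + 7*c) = c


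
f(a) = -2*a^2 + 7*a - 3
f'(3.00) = -5.00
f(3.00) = 0.00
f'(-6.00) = 31.00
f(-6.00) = -117.00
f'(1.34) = 1.64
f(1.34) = 2.79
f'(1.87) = -0.48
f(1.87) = 3.10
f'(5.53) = -15.12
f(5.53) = -25.45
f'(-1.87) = 14.48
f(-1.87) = -23.08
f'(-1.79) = 14.16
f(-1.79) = -21.94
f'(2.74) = -3.96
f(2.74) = 1.16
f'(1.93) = -0.72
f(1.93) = 3.06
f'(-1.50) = 13.00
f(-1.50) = -18.00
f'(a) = 7 - 4*a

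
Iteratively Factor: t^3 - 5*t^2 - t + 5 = (t - 5)*(t^2 - 1) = (t - 5)*(t - 1)*(t + 1)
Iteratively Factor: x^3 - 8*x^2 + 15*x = (x - 5)*(x^2 - 3*x) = (x - 5)*(x - 3)*(x)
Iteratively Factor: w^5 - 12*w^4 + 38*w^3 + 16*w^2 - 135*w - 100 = (w - 5)*(w^4 - 7*w^3 + 3*w^2 + 31*w + 20) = (w - 5)^2*(w^3 - 2*w^2 - 7*w - 4) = (w - 5)^2*(w + 1)*(w^2 - 3*w - 4) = (w - 5)^2*(w + 1)^2*(w - 4)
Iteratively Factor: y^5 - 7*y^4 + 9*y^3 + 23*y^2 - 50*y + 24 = (y - 3)*(y^4 - 4*y^3 - 3*y^2 + 14*y - 8) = (y - 3)*(y + 2)*(y^3 - 6*y^2 + 9*y - 4) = (y - 3)*(y - 1)*(y + 2)*(y^2 - 5*y + 4) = (y - 3)*(y - 1)^2*(y + 2)*(y - 4)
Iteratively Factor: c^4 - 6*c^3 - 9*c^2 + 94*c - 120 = (c + 4)*(c^3 - 10*c^2 + 31*c - 30) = (c - 2)*(c + 4)*(c^2 - 8*c + 15) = (c - 5)*(c - 2)*(c + 4)*(c - 3)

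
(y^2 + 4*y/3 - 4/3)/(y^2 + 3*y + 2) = (y - 2/3)/(y + 1)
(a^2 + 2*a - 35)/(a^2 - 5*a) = (a + 7)/a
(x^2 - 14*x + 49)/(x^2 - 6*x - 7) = (x - 7)/(x + 1)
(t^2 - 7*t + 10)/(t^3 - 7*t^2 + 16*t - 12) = (t - 5)/(t^2 - 5*t + 6)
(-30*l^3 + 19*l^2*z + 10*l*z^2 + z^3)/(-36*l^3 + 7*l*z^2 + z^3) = (-5*l^2 + 4*l*z + z^2)/(-6*l^2 + l*z + z^2)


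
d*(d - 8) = d^2 - 8*d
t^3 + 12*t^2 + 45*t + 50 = (t + 2)*(t + 5)^2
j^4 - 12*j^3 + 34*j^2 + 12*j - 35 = (j - 7)*(j - 5)*(j - 1)*(j + 1)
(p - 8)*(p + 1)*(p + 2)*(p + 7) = p^4 + 2*p^3 - 57*p^2 - 170*p - 112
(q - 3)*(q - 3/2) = q^2 - 9*q/2 + 9/2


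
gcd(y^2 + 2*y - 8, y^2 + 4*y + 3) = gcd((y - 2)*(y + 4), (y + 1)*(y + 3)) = 1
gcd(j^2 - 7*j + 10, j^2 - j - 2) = j - 2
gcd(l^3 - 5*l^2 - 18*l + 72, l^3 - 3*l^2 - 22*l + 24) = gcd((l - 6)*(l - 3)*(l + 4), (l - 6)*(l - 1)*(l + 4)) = l^2 - 2*l - 24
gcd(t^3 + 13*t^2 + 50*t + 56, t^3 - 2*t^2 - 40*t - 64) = t^2 + 6*t + 8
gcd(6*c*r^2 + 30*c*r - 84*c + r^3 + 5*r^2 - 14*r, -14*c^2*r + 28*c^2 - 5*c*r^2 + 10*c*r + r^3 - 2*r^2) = r - 2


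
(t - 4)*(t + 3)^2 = t^3 + 2*t^2 - 15*t - 36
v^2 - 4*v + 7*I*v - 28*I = (v - 4)*(v + 7*I)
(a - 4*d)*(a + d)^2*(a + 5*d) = a^4 + 3*a^3*d - 17*a^2*d^2 - 39*a*d^3 - 20*d^4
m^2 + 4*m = m*(m + 4)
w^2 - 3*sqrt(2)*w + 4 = (w - 2*sqrt(2))*(w - sqrt(2))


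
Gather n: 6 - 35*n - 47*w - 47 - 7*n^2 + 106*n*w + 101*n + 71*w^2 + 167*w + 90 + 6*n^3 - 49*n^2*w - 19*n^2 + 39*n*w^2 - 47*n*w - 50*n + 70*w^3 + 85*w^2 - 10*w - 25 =6*n^3 + n^2*(-49*w - 26) + n*(39*w^2 + 59*w + 16) + 70*w^3 + 156*w^2 + 110*w + 24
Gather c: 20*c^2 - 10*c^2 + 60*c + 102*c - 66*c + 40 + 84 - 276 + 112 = 10*c^2 + 96*c - 40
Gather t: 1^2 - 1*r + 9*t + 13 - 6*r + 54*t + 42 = -7*r + 63*t + 56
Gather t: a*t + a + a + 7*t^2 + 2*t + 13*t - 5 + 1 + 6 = 2*a + 7*t^2 + t*(a + 15) + 2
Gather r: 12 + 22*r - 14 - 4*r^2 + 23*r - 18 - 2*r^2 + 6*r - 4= -6*r^2 + 51*r - 24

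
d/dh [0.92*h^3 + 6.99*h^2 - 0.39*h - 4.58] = 2.76*h^2 + 13.98*h - 0.39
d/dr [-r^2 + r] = 1 - 2*r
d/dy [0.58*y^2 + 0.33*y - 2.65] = 1.16*y + 0.33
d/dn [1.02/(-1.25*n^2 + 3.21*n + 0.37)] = (2.55*n - 3.2742)/(-1.25*n^2 + 3.21*n + 0.37)^2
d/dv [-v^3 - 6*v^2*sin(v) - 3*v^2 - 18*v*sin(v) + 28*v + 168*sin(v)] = -6*v^2*cos(v) - 3*v^2 - 12*v*sin(v) - 18*v*cos(v) - 6*v - 18*sin(v) + 168*cos(v) + 28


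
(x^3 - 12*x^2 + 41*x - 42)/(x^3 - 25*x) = (x^3 - 12*x^2 + 41*x - 42)/(x*(x^2 - 25))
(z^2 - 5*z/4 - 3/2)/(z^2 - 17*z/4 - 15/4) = (z - 2)/(z - 5)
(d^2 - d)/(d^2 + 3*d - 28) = d*(d - 1)/(d^2 + 3*d - 28)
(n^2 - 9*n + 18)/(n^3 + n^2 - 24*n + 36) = (n - 6)/(n^2 + 4*n - 12)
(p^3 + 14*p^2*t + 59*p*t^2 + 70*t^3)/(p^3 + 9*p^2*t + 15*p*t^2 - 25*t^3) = (p^2 + 9*p*t + 14*t^2)/(p^2 + 4*p*t - 5*t^2)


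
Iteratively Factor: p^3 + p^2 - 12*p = (p + 4)*(p^2 - 3*p) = (p - 3)*(p + 4)*(p)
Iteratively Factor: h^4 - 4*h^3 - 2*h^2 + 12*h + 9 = (h - 3)*(h^3 - h^2 - 5*h - 3) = (h - 3)*(h + 1)*(h^2 - 2*h - 3) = (h - 3)^2*(h + 1)*(h + 1)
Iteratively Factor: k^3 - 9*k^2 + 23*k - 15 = (k - 1)*(k^2 - 8*k + 15) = (k - 3)*(k - 1)*(k - 5)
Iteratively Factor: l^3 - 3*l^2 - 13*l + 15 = (l - 1)*(l^2 - 2*l - 15) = (l - 5)*(l - 1)*(l + 3)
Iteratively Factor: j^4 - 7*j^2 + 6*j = (j + 3)*(j^3 - 3*j^2 + 2*j) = (j - 2)*(j + 3)*(j^2 - j) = j*(j - 2)*(j + 3)*(j - 1)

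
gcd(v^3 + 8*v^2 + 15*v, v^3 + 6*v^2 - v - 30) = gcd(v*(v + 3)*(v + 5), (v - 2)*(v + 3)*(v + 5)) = v^2 + 8*v + 15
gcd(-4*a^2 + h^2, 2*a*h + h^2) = 2*a + h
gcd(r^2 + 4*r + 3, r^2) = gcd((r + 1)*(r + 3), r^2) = 1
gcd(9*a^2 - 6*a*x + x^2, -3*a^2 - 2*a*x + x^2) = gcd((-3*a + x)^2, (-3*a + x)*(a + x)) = -3*a + x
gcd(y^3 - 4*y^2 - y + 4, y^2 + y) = y + 1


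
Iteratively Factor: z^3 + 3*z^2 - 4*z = (z + 4)*(z^2 - z) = z*(z + 4)*(z - 1)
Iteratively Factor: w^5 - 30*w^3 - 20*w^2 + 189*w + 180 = (w + 3)*(w^4 - 3*w^3 - 21*w^2 + 43*w + 60) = (w - 3)*(w + 3)*(w^3 - 21*w - 20) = (w - 3)*(w + 3)*(w + 4)*(w^2 - 4*w - 5) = (w - 5)*(w - 3)*(w + 3)*(w + 4)*(w + 1)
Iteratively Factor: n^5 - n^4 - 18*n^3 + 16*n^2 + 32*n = (n)*(n^4 - n^3 - 18*n^2 + 16*n + 32) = n*(n - 4)*(n^3 + 3*n^2 - 6*n - 8) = n*(n - 4)*(n + 4)*(n^2 - n - 2) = n*(n - 4)*(n - 2)*(n + 4)*(n + 1)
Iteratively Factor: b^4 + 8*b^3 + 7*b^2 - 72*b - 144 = (b + 4)*(b^3 + 4*b^2 - 9*b - 36) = (b + 4)^2*(b^2 - 9) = (b - 3)*(b + 4)^2*(b + 3)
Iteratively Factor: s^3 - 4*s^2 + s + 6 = (s + 1)*(s^2 - 5*s + 6) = (s - 3)*(s + 1)*(s - 2)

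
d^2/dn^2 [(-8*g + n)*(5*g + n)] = 2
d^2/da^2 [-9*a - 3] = 0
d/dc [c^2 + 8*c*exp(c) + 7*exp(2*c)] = 8*c*exp(c) + 2*c + 14*exp(2*c) + 8*exp(c)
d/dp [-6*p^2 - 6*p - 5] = -12*p - 6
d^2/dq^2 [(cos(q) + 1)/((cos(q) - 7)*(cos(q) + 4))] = -(7*(cos(q)^2 - 1)^2 + cos(q)^5 + 157*cos(q)^3 + 45*cos(q)^2 + 550*cos(q) + 87)/((cos(q) - 7)^3*(cos(q) + 4)^3)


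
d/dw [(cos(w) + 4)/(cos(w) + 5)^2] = (cos(w) + 3)*sin(w)/(cos(w) + 5)^3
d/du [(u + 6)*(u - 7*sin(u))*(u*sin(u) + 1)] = (u + 6)*(u - 7*sin(u))*(u*cos(u) + sin(u)) - (u + 6)*(u*sin(u) + 1)*(7*cos(u) - 1) + (u - 7*sin(u))*(u*sin(u) + 1)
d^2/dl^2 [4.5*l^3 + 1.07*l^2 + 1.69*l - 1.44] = 27.0*l + 2.14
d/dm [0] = 0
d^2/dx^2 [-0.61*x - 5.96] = 0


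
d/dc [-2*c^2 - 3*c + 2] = -4*c - 3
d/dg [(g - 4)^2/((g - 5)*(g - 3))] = 2*(4 - g)/(g^4 - 16*g^3 + 94*g^2 - 240*g + 225)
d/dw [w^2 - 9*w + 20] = 2*w - 9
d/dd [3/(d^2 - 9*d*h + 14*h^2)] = 3*(-2*d + 9*h)/(d^2 - 9*d*h + 14*h^2)^2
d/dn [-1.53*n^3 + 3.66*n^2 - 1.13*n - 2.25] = -4.59*n^2 + 7.32*n - 1.13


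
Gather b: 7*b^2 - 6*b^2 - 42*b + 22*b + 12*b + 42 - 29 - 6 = b^2 - 8*b + 7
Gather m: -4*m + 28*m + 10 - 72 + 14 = 24*m - 48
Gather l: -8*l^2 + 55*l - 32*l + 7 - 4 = -8*l^2 + 23*l + 3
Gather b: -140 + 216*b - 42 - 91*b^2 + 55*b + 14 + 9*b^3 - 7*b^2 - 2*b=9*b^3 - 98*b^2 + 269*b - 168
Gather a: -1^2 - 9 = -10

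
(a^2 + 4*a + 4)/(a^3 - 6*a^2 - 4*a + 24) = (a + 2)/(a^2 - 8*a + 12)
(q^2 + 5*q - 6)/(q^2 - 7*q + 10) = (q^2 + 5*q - 6)/(q^2 - 7*q + 10)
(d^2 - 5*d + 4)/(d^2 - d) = (d - 4)/d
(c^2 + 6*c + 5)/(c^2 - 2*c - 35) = (c + 1)/(c - 7)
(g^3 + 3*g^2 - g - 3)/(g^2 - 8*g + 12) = (g^3 + 3*g^2 - g - 3)/(g^2 - 8*g + 12)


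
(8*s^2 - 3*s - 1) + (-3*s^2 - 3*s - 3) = 5*s^2 - 6*s - 4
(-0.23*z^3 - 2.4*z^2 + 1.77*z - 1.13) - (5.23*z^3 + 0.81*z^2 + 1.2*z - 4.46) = -5.46*z^3 - 3.21*z^2 + 0.57*z + 3.33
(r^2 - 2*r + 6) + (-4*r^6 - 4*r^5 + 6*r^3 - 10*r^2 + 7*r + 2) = -4*r^6 - 4*r^5 + 6*r^3 - 9*r^2 + 5*r + 8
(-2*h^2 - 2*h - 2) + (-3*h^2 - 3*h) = -5*h^2 - 5*h - 2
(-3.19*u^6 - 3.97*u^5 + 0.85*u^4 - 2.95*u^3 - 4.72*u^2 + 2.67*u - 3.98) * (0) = 0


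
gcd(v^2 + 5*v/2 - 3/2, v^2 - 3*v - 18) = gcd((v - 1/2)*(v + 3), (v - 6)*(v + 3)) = v + 3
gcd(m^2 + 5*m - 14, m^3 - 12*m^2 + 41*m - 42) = m - 2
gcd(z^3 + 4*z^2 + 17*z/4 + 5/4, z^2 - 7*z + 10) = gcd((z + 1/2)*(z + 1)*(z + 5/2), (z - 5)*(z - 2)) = 1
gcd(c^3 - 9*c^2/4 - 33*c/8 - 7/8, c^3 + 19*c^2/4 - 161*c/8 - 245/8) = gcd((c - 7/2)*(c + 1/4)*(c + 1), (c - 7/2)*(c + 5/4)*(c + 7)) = c - 7/2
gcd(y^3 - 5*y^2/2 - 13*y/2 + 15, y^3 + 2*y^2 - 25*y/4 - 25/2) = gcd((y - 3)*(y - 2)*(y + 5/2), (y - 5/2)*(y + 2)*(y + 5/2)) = y + 5/2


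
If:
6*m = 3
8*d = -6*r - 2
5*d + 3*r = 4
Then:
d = 5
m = 1/2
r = -7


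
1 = 1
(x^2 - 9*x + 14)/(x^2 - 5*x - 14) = (x - 2)/(x + 2)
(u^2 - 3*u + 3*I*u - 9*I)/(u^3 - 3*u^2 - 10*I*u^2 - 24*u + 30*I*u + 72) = (u + 3*I)/(u^2 - 10*I*u - 24)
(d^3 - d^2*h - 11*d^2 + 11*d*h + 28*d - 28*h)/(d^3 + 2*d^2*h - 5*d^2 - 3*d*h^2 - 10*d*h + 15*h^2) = (d^2 - 11*d + 28)/(d^2 + 3*d*h - 5*d - 15*h)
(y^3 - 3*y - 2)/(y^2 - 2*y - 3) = (y^2 - y - 2)/(y - 3)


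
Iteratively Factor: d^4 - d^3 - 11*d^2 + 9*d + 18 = (d - 3)*(d^3 + 2*d^2 - 5*d - 6) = (d - 3)*(d + 3)*(d^2 - d - 2) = (d - 3)*(d - 2)*(d + 3)*(d + 1)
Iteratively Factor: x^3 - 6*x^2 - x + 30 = (x - 3)*(x^2 - 3*x - 10) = (x - 3)*(x + 2)*(x - 5)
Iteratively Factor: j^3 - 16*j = (j)*(j^2 - 16) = j*(j - 4)*(j + 4)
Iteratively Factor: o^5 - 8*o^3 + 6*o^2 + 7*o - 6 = (o + 3)*(o^4 - 3*o^3 + o^2 + 3*o - 2) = (o - 2)*(o + 3)*(o^3 - o^2 - o + 1) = (o - 2)*(o + 1)*(o + 3)*(o^2 - 2*o + 1) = (o - 2)*(o - 1)*(o + 1)*(o + 3)*(o - 1)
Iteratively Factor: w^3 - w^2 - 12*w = (w)*(w^2 - w - 12) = w*(w + 3)*(w - 4)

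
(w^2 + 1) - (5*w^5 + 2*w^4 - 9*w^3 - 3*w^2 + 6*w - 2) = -5*w^5 - 2*w^4 + 9*w^3 + 4*w^2 - 6*w + 3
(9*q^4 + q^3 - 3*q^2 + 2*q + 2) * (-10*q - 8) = -90*q^5 - 82*q^4 + 22*q^3 + 4*q^2 - 36*q - 16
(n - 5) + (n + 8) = 2*n + 3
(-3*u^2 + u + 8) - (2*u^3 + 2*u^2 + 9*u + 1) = -2*u^3 - 5*u^2 - 8*u + 7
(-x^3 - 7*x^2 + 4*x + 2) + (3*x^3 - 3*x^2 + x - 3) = 2*x^3 - 10*x^2 + 5*x - 1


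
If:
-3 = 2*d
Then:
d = -3/2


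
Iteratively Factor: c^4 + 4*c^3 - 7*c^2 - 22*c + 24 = (c - 1)*(c^3 + 5*c^2 - 2*c - 24) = (c - 1)*(c + 3)*(c^2 + 2*c - 8) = (c - 1)*(c + 3)*(c + 4)*(c - 2)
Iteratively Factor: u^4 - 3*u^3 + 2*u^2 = (u - 2)*(u^3 - u^2) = u*(u - 2)*(u^2 - u) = u*(u - 2)*(u - 1)*(u)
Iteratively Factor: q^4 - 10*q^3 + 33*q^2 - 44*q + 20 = (q - 1)*(q^3 - 9*q^2 + 24*q - 20) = (q - 2)*(q - 1)*(q^2 - 7*q + 10) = (q - 5)*(q - 2)*(q - 1)*(q - 2)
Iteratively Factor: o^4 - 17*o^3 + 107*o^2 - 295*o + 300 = (o - 3)*(o^3 - 14*o^2 + 65*o - 100) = (o - 5)*(o - 3)*(o^2 - 9*o + 20) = (o - 5)^2*(o - 3)*(o - 4)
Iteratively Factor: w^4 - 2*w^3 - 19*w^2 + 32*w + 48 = (w + 1)*(w^3 - 3*w^2 - 16*w + 48) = (w + 1)*(w + 4)*(w^2 - 7*w + 12) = (w - 4)*(w + 1)*(w + 4)*(w - 3)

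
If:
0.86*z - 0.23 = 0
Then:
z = 0.27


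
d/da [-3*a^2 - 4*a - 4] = -6*a - 4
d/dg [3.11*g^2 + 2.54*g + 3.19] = 6.22*g + 2.54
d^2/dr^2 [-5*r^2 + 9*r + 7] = -10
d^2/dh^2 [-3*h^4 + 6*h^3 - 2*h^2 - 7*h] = -36*h^2 + 36*h - 4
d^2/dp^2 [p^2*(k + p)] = 2*k + 6*p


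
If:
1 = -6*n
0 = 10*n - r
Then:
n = -1/6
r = -5/3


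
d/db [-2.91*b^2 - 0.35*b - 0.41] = -5.82*b - 0.35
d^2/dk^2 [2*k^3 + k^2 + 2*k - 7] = 12*k + 2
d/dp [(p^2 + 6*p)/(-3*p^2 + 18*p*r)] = 2*(r + 1)/(p^2 - 12*p*r + 36*r^2)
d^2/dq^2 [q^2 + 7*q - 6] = 2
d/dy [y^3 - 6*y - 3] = 3*y^2 - 6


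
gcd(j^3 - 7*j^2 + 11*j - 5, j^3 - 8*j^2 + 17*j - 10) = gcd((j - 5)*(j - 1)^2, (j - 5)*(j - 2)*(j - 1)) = j^2 - 6*j + 5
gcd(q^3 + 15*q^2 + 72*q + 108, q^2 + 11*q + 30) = q + 6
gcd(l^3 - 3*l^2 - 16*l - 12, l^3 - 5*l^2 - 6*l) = l^2 - 5*l - 6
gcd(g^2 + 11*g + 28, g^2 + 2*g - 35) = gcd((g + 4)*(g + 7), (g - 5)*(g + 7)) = g + 7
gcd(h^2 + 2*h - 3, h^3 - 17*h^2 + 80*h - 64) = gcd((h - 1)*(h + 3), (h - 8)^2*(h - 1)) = h - 1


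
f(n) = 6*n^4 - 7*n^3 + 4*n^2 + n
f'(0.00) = 1.00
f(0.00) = 0.00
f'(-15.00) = -85844.00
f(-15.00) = 328260.00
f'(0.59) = 3.34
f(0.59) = 1.27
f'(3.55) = 838.48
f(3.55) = 693.73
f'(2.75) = 363.31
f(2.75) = 230.57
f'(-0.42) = -7.84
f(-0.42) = 0.99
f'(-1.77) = -212.04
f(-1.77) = 108.47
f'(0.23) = 2.02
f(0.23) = 0.37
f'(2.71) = 346.11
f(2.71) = 216.38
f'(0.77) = 5.67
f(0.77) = 2.06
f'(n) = 24*n^3 - 21*n^2 + 8*n + 1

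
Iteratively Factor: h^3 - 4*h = (h - 2)*(h^2 + 2*h) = (h - 2)*(h + 2)*(h)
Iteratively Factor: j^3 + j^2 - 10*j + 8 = (j + 4)*(j^2 - 3*j + 2) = (j - 1)*(j + 4)*(j - 2)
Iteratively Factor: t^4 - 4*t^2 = (t)*(t^3 - 4*t) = t*(t - 2)*(t^2 + 2*t) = t*(t - 2)*(t + 2)*(t)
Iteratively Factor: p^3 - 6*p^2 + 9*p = (p)*(p^2 - 6*p + 9) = p*(p - 3)*(p - 3)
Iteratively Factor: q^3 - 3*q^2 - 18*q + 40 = (q - 2)*(q^2 - q - 20) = (q - 2)*(q + 4)*(q - 5)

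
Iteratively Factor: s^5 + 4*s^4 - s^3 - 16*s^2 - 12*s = (s + 2)*(s^4 + 2*s^3 - 5*s^2 - 6*s) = (s - 2)*(s + 2)*(s^3 + 4*s^2 + 3*s) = (s - 2)*(s + 1)*(s + 2)*(s^2 + 3*s) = s*(s - 2)*(s + 1)*(s + 2)*(s + 3)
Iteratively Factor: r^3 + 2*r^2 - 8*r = (r)*(r^2 + 2*r - 8) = r*(r - 2)*(r + 4)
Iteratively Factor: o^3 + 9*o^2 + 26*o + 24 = (o + 4)*(o^2 + 5*o + 6) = (o + 3)*(o + 4)*(o + 2)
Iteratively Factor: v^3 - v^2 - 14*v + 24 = (v + 4)*(v^2 - 5*v + 6) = (v - 2)*(v + 4)*(v - 3)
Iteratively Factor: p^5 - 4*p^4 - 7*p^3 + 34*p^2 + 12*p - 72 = (p - 3)*(p^4 - p^3 - 10*p^2 + 4*p + 24) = (p - 3)*(p + 2)*(p^3 - 3*p^2 - 4*p + 12) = (p - 3)^2*(p + 2)*(p^2 - 4) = (p - 3)^2*(p - 2)*(p + 2)*(p + 2)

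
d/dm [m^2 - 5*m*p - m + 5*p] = 2*m - 5*p - 1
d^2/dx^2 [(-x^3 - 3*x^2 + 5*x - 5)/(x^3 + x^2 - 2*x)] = 2*(-2*x^6 + 9*x^5 - 33*x^4 - 35*x^3 + 15*x^2 + 30*x - 20)/(x^3*(x^6 + 3*x^5 - 3*x^4 - 11*x^3 + 6*x^2 + 12*x - 8))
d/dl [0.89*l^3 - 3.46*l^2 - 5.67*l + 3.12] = 2.67*l^2 - 6.92*l - 5.67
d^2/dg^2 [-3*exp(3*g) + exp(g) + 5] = -27*exp(3*g) + exp(g)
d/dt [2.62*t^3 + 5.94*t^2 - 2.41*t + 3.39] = 7.86*t^2 + 11.88*t - 2.41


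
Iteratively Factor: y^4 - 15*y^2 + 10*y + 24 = (y + 1)*(y^3 - y^2 - 14*y + 24) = (y + 1)*(y + 4)*(y^2 - 5*y + 6) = (y - 3)*(y + 1)*(y + 4)*(y - 2)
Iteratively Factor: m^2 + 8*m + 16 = (m + 4)*(m + 4)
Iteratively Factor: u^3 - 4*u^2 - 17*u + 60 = (u - 5)*(u^2 + u - 12) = (u - 5)*(u - 3)*(u + 4)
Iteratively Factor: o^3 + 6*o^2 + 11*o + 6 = (o + 1)*(o^2 + 5*o + 6) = (o + 1)*(o + 3)*(o + 2)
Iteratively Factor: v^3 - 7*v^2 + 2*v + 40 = (v - 4)*(v^2 - 3*v - 10) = (v - 5)*(v - 4)*(v + 2)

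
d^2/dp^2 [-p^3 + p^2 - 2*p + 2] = 2 - 6*p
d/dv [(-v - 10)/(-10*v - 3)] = -97/(10*v + 3)^2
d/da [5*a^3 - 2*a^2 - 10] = a*(15*a - 4)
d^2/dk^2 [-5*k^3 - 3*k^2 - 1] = -30*k - 6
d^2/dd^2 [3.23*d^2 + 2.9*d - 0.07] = 6.46000000000000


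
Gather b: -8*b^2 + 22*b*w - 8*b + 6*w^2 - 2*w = -8*b^2 + b*(22*w - 8) + 6*w^2 - 2*w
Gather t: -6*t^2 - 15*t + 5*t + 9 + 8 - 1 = -6*t^2 - 10*t + 16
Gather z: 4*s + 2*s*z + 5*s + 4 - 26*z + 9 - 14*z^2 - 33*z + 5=9*s - 14*z^2 + z*(2*s - 59) + 18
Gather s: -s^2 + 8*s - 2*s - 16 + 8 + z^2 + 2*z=-s^2 + 6*s + z^2 + 2*z - 8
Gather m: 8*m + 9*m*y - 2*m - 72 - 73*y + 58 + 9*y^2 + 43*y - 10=m*(9*y + 6) + 9*y^2 - 30*y - 24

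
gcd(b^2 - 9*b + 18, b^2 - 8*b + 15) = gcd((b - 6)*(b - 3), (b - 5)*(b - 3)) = b - 3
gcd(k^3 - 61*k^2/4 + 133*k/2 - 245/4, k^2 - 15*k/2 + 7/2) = k - 7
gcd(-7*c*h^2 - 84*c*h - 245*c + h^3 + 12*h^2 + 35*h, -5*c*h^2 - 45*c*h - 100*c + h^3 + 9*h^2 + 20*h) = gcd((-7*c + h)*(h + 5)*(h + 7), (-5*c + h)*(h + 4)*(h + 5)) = h + 5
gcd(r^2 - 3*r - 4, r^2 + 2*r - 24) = r - 4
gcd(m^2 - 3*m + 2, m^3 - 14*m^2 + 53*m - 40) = m - 1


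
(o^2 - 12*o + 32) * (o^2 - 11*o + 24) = o^4 - 23*o^3 + 188*o^2 - 640*o + 768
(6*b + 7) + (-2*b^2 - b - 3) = -2*b^2 + 5*b + 4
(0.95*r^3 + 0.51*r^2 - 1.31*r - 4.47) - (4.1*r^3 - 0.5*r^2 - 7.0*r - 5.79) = -3.15*r^3 + 1.01*r^2 + 5.69*r + 1.32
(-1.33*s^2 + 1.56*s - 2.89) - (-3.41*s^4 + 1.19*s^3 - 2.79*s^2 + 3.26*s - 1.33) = 3.41*s^4 - 1.19*s^3 + 1.46*s^2 - 1.7*s - 1.56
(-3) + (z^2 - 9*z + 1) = z^2 - 9*z - 2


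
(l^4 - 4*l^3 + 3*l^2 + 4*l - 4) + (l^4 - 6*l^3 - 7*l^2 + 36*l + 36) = 2*l^4 - 10*l^3 - 4*l^2 + 40*l + 32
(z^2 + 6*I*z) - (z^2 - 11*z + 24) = 11*z + 6*I*z - 24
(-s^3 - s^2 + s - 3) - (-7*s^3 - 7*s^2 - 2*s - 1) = 6*s^3 + 6*s^2 + 3*s - 2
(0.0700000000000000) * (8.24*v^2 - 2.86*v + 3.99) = 0.5768*v^2 - 0.2002*v + 0.2793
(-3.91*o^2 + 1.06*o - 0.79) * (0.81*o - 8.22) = -3.1671*o^3 + 32.9988*o^2 - 9.3531*o + 6.4938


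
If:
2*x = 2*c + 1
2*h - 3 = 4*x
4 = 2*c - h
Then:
No Solution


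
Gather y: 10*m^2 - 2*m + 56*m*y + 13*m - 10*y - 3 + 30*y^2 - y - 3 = 10*m^2 + 11*m + 30*y^2 + y*(56*m - 11) - 6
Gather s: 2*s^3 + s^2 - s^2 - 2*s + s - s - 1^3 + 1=2*s^3 - 2*s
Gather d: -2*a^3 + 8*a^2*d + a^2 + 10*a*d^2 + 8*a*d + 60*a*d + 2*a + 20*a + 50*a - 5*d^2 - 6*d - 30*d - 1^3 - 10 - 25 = -2*a^3 + a^2 + 72*a + d^2*(10*a - 5) + d*(8*a^2 + 68*a - 36) - 36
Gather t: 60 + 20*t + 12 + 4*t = 24*t + 72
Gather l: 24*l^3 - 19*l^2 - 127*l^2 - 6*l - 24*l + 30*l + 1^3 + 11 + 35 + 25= 24*l^3 - 146*l^2 + 72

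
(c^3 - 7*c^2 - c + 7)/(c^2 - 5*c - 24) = (-c^3 + 7*c^2 + c - 7)/(-c^2 + 5*c + 24)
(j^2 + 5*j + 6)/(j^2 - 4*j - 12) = (j + 3)/(j - 6)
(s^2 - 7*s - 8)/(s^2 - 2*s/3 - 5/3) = 3*(s - 8)/(3*s - 5)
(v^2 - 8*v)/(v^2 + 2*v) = (v - 8)/(v + 2)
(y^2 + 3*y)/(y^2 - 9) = y/(y - 3)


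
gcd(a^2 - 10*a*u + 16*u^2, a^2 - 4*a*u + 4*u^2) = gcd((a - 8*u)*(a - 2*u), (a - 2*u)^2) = -a + 2*u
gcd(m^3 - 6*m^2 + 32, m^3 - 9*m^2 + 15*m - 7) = 1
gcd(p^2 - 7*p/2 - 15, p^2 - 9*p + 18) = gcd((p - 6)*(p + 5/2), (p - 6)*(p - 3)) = p - 6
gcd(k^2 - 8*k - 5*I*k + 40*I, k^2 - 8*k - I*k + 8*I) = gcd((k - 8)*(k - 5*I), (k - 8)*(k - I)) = k - 8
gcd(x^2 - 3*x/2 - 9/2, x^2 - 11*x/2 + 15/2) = x - 3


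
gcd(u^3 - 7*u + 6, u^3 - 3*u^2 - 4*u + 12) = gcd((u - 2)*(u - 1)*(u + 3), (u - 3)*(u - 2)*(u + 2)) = u - 2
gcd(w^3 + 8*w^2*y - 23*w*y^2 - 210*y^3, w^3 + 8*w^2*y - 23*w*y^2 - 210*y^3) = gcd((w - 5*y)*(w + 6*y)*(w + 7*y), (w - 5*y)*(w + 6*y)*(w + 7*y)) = -w^3 - 8*w^2*y + 23*w*y^2 + 210*y^3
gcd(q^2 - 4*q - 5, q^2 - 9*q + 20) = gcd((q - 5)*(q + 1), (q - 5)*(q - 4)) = q - 5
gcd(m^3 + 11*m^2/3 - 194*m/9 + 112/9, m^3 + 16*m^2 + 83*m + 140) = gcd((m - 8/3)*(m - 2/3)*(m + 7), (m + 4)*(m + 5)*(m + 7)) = m + 7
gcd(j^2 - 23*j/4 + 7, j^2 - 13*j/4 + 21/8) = j - 7/4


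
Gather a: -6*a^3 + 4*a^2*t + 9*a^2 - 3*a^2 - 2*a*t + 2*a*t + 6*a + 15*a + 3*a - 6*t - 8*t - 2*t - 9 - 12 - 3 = -6*a^3 + a^2*(4*t + 6) + 24*a - 16*t - 24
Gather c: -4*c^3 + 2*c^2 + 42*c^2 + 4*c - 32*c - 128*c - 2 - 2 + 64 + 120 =-4*c^3 + 44*c^2 - 156*c + 180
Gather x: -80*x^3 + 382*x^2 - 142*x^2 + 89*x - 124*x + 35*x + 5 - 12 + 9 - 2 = -80*x^3 + 240*x^2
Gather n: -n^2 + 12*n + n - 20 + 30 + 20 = -n^2 + 13*n + 30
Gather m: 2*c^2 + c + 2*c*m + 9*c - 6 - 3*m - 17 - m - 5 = 2*c^2 + 10*c + m*(2*c - 4) - 28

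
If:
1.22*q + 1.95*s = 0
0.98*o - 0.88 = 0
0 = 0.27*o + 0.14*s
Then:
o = 0.90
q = 2.77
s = -1.73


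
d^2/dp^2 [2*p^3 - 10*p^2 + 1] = 12*p - 20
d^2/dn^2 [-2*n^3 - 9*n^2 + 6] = -12*n - 18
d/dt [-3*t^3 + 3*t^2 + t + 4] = -9*t^2 + 6*t + 1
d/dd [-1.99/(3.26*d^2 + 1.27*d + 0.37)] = (12.9748*d + 2.5273)/(3.26*d^2 + 1.27*d + 0.37)^2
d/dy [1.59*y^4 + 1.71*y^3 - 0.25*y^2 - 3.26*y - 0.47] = 6.36*y^3 + 5.13*y^2 - 0.5*y - 3.26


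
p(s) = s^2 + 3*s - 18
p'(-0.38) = 2.24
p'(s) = 2*s + 3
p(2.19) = -6.63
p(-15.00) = 162.00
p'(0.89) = 4.78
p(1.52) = -11.13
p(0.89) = -14.54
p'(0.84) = 4.68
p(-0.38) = -19.00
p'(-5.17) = -7.34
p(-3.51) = -16.21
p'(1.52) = 6.04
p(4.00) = 10.00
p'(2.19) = 7.38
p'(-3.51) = -4.02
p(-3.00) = -18.00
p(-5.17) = -6.78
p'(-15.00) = -27.00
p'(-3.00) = -3.00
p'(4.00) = 11.00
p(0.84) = -14.77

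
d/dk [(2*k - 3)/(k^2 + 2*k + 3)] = 2*(-k^2 + 3*k + 6)/(k^4 + 4*k^3 + 10*k^2 + 12*k + 9)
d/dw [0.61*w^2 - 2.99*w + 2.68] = 1.22*w - 2.99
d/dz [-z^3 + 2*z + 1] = 2 - 3*z^2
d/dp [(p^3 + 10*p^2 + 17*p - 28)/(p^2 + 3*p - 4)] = 1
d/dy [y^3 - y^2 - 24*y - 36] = 3*y^2 - 2*y - 24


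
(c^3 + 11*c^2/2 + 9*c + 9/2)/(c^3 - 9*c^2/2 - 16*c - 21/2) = (c + 3)/(c - 7)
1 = 1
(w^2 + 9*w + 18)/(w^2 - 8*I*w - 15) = (w^2 + 9*w + 18)/(w^2 - 8*I*w - 15)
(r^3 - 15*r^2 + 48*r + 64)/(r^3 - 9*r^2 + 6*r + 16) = (r - 8)/(r - 2)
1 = 1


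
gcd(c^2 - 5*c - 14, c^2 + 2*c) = c + 2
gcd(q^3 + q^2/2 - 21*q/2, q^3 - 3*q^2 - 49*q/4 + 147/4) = q^2 + q/2 - 21/2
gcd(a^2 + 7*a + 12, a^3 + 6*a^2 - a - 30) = a + 3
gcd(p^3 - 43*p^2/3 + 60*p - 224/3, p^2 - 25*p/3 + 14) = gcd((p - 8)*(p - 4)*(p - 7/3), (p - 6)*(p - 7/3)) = p - 7/3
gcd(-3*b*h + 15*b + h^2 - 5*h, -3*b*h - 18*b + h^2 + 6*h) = 3*b - h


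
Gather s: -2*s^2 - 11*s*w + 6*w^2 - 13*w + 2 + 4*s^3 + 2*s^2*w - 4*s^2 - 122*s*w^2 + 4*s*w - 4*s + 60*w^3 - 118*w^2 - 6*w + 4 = 4*s^3 + s^2*(2*w - 6) + s*(-122*w^2 - 7*w - 4) + 60*w^3 - 112*w^2 - 19*w + 6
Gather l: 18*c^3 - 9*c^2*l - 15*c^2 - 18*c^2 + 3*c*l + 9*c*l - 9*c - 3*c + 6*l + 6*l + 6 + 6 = 18*c^3 - 33*c^2 - 12*c + l*(-9*c^2 + 12*c + 12) + 12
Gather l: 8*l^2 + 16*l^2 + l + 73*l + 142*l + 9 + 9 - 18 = 24*l^2 + 216*l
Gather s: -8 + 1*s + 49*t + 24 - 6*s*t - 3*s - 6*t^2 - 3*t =s*(-6*t - 2) - 6*t^2 + 46*t + 16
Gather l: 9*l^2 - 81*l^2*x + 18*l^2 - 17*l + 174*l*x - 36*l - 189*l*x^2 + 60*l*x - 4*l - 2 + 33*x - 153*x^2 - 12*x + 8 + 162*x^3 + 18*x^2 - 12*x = l^2*(27 - 81*x) + l*(-189*x^2 + 234*x - 57) + 162*x^3 - 135*x^2 + 9*x + 6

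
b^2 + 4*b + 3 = (b + 1)*(b + 3)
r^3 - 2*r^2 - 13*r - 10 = (r - 5)*(r + 1)*(r + 2)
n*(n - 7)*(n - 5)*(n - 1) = n^4 - 13*n^3 + 47*n^2 - 35*n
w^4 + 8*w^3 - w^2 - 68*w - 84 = (w - 3)*(w + 2)^2*(w + 7)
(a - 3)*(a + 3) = a^2 - 9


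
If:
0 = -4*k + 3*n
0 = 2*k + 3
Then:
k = -3/2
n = -2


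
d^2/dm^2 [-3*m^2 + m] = -6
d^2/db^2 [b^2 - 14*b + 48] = 2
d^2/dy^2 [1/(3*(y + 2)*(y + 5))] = 2*((y + 2)^2 + (y + 2)*(y + 5) + (y + 5)^2)/(3*(y + 2)^3*(y + 5)^3)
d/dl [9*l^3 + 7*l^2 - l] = 27*l^2 + 14*l - 1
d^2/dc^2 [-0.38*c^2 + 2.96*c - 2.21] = -0.760000000000000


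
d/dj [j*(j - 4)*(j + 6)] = 3*j^2 + 4*j - 24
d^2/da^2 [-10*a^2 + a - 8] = -20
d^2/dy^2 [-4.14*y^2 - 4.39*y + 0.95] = -8.28000000000000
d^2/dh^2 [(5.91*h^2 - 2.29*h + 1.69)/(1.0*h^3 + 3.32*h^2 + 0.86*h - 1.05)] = (11.82*h^6 - 13.7399999999998*h^5 - 55.8324*h^4 + 96.357544*h^3 + 215.247096*h^2 - 8.298912*h + 23.178338)/(1.0*h^9 + 9.96*h^8 + 35.6472*h^7 + 50.575568*h^6 + 9.740592*h^5 - 32.772144*h^4 - 14.044204*h^3 + 8.65116*h^2 + 2.84445*h - 1.157625)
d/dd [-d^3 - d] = -3*d^2 - 1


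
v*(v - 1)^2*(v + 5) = v^4 + 3*v^3 - 9*v^2 + 5*v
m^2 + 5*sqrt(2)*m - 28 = (m - 2*sqrt(2))*(m + 7*sqrt(2))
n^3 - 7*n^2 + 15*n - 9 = (n - 3)^2*(n - 1)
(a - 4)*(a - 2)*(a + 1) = a^3 - 5*a^2 + 2*a + 8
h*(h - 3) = h^2 - 3*h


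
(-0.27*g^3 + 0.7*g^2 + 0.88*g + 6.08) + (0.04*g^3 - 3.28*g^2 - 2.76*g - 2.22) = -0.23*g^3 - 2.58*g^2 - 1.88*g + 3.86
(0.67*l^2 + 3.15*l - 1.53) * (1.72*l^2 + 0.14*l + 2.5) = 1.1524*l^4 + 5.5118*l^3 - 0.5156*l^2 + 7.6608*l - 3.825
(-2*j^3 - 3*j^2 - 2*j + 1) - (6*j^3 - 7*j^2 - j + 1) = -8*j^3 + 4*j^2 - j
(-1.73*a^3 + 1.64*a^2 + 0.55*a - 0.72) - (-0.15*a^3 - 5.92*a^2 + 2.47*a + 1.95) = -1.58*a^3 + 7.56*a^2 - 1.92*a - 2.67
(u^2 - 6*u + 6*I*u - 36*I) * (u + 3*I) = u^3 - 6*u^2 + 9*I*u^2 - 18*u - 54*I*u + 108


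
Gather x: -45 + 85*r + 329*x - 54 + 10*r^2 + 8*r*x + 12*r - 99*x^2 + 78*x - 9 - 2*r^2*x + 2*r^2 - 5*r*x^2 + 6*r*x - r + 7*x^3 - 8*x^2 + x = 12*r^2 + 96*r + 7*x^3 + x^2*(-5*r - 107) + x*(-2*r^2 + 14*r + 408) - 108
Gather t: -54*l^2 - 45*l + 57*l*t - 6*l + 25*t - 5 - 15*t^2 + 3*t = -54*l^2 - 51*l - 15*t^2 + t*(57*l + 28) - 5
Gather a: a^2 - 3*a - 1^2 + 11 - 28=a^2 - 3*a - 18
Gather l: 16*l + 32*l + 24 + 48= 48*l + 72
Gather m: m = m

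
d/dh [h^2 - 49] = 2*h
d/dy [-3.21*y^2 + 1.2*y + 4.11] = 1.2 - 6.42*y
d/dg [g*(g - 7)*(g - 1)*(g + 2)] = 4*g^3 - 18*g^2 - 18*g + 14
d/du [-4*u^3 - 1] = -12*u^2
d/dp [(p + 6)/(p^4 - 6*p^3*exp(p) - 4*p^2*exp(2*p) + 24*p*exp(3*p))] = (p*(p^3 - 6*p^2*exp(p) - 4*p*exp(2*p) + 24*exp(3*p)) + 2*(p + 6)*(3*p^3*exp(p) - 2*p^3 + 4*p^2*exp(2*p) + 9*p^2*exp(p) - 36*p*exp(3*p) + 4*p*exp(2*p) - 12*exp(3*p)))/(p^2*(p^3 - 6*p^2*exp(p) - 4*p*exp(2*p) + 24*exp(3*p))^2)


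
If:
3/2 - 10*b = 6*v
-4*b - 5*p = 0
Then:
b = 3/20 - 3*v/5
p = 12*v/25 - 3/25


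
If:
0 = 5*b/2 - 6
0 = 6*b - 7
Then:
No Solution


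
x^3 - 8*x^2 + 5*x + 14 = (x - 7)*(x - 2)*(x + 1)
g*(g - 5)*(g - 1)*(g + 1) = g^4 - 5*g^3 - g^2 + 5*g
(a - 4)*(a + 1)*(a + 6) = a^3 + 3*a^2 - 22*a - 24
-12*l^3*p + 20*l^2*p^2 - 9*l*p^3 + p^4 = p*(-6*l + p)*(-2*l + p)*(-l + p)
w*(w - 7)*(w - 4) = w^3 - 11*w^2 + 28*w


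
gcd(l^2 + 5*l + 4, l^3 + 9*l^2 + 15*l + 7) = l + 1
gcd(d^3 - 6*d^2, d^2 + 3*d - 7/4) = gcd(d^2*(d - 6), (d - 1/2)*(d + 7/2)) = 1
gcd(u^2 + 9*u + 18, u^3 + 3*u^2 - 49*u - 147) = u + 3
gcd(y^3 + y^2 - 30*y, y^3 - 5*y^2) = y^2 - 5*y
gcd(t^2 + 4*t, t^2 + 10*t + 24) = t + 4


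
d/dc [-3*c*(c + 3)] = -6*c - 9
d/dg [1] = 0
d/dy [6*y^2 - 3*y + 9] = 12*y - 3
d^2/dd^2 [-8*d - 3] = 0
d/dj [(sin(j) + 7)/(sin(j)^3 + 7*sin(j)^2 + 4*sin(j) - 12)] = -2*(sin(j)^3 + 14*sin(j)^2 + 49*sin(j) + 20)*cos(j)/(sin(j)^3 + 7*sin(j)^2 + 4*sin(j) - 12)^2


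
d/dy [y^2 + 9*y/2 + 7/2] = 2*y + 9/2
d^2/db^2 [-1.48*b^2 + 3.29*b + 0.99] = -2.96000000000000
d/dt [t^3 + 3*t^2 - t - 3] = 3*t^2 + 6*t - 1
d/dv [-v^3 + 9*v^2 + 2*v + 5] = -3*v^2 + 18*v + 2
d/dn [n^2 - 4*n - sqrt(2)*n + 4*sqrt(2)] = 2*n - 4 - sqrt(2)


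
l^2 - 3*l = l*(l - 3)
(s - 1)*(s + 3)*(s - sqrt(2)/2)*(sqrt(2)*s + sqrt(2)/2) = sqrt(2)*s^4 - s^3 + 5*sqrt(2)*s^3/2 - 2*sqrt(2)*s^2 - 5*s^2/2 - 3*sqrt(2)*s/2 + 2*s + 3/2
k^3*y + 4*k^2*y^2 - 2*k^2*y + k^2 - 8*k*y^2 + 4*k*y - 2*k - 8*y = (k - 2)*(k + 4*y)*(k*y + 1)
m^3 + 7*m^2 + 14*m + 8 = (m + 1)*(m + 2)*(m + 4)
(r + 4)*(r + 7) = r^2 + 11*r + 28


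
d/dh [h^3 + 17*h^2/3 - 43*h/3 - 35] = 3*h^2 + 34*h/3 - 43/3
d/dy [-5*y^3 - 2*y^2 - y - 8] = -15*y^2 - 4*y - 1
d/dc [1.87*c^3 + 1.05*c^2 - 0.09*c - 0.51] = 5.61*c^2 + 2.1*c - 0.09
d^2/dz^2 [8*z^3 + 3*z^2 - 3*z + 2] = 48*z + 6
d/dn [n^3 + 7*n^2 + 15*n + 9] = 3*n^2 + 14*n + 15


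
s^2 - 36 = (s - 6)*(s + 6)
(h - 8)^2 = h^2 - 16*h + 64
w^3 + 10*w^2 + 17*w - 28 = (w - 1)*(w + 4)*(w + 7)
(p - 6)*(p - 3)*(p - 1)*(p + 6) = p^4 - 4*p^3 - 33*p^2 + 144*p - 108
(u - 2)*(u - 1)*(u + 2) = u^3 - u^2 - 4*u + 4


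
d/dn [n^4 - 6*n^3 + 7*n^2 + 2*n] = 4*n^3 - 18*n^2 + 14*n + 2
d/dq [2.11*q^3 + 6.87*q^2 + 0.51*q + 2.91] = 6.33*q^2 + 13.74*q + 0.51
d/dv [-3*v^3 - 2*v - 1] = -9*v^2 - 2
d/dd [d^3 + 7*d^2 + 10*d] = 3*d^2 + 14*d + 10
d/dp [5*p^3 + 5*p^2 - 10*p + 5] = 15*p^2 + 10*p - 10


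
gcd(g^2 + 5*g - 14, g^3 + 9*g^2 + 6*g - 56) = g^2 + 5*g - 14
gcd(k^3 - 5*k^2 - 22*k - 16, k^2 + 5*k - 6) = 1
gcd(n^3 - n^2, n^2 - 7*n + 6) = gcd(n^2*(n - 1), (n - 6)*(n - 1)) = n - 1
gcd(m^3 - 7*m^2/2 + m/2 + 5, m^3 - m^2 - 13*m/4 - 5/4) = m^2 - 3*m/2 - 5/2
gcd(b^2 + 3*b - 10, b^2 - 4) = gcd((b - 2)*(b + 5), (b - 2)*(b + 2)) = b - 2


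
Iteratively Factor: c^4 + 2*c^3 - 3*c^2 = (c)*(c^3 + 2*c^2 - 3*c) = c^2*(c^2 + 2*c - 3) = c^2*(c + 3)*(c - 1)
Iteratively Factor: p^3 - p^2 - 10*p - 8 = (p + 1)*(p^2 - 2*p - 8) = (p - 4)*(p + 1)*(p + 2)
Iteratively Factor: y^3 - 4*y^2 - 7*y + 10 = (y - 1)*(y^2 - 3*y - 10) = (y - 1)*(y + 2)*(y - 5)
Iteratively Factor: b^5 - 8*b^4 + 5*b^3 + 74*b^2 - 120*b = (b - 4)*(b^4 - 4*b^3 - 11*b^2 + 30*b) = (b - 4)*(b + 3)*(b^3 - 7*b^2 + 10*b) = b*(b - 4)*(b + 3)*(b^2 - 7*b + 10) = b*(b - 4)*(b - 2)*(b + 3)*(b - 5)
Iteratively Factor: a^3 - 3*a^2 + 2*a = (a)*(a^2 - 3*a + 2) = a*(a - 2)*(a - 1)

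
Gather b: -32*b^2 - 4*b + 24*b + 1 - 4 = -32*b^2 + 20*b - 3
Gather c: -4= -4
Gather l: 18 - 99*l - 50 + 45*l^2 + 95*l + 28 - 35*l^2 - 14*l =10*l^2 - 18*l - 4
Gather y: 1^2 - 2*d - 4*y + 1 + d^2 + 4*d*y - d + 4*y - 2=d^2 + 4*d*y - 3*d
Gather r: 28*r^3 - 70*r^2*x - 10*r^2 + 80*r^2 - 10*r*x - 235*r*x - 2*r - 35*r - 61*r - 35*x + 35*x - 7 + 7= 28*r^3 + r^2*(70 - 70*x) + r*(-245*x - 98)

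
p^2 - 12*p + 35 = (p - 7)*(p - 5)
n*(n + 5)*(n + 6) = n^3 + 11*n^2 + 30*n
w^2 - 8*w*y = w*(w - 8*y)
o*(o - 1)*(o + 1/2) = o^3 - o^2/2 - o/2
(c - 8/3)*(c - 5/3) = c^2 - 13*c/3 + 40/9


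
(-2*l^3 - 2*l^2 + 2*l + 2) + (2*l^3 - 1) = -2*l^2 + 2*l + 1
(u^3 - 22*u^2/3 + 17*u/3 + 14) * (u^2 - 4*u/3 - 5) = u^5 - 26*u^4/3 + 94*u^3/9 + 388*u^2/9 - 47*u - 70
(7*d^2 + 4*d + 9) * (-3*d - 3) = -21*d^3 - 33*d^2 - 39*d - 27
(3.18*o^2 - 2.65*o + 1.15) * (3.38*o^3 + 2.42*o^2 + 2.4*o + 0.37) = 10.7484*o^5 - 1.2614*o^4 + 5.106*o^3 - 2.4004*o^2 + 1.7795*o + 0.4255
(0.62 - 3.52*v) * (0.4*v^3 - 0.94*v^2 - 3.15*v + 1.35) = -1.408*v^4 + 3.5568*v^3 + 10.5052*v^2 - 6.705*v + 0.837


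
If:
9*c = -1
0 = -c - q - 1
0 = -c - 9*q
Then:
No Solution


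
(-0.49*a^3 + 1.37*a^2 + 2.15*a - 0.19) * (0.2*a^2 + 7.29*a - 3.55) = -0.098*a^5 - 3.2981*a^4 + 12.1568*a^3 + 10.772*a^2 - 9.0176*a + 0.6745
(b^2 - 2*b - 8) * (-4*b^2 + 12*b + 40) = -4*b^4 + 20*b^3 + 48*b^2 - 176*b - 320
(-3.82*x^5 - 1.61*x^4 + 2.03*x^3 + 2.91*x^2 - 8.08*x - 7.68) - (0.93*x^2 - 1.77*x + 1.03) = -3.82*x^5 - 1.61*x^4 + 2.03*x^3 + 1.98*x^2 - 6.31*x - 8.71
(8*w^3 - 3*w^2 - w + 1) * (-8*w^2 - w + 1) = -64*w^5 + 16*w^4 + 19*w^3 - 10*w^2 - 2*w + 1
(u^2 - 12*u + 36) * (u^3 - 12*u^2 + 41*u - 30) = u^5 - 24*u^4 + 221*u^3 - 954*u^2 + 1836*u - 1080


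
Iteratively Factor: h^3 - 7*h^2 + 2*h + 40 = (h - 4)*(h^2 - 3*h - 10) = (h - 5)*(h - 4)*(h + 2)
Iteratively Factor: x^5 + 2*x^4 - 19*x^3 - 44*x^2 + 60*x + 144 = (x + 2)*(x^4 - 19*x^2 - 6*x + 72) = (x - 2)*(x + 2)*(x^3 + 2*x^2 - 15*x - 36) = (x - 2)*(x + 2)*(x + 3)*(x^2 - x - 12) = (x - 2)*(x + 2)*(x + 3)^2*(x - 4)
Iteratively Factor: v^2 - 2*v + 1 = (v - 1)*(v - 1)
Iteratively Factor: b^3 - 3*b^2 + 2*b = (b - 1)*(b^2 - 2*b) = b*(b - 1)*(b - 2)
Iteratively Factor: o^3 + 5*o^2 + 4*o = (o + 1)*(o^2 + 4*o) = o*(o + 1)*(o + 4)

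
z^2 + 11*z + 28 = (z + 4)*(z + 7)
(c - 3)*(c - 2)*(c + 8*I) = c^3 - 5*c^2 + 8*I*c^2 + 6*c - 40*I*c + 48*I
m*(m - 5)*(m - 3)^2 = m^4 - 11*m^3 + 39*m^2 - 45*m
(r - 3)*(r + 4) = r^2 + r - 12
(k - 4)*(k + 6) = k^2 + 2*k - 24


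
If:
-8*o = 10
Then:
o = -5/4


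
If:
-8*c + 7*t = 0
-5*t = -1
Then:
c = 7/40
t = 1/5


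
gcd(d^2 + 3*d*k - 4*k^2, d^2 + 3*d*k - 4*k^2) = d^2 + 3*d*k - 4*k^2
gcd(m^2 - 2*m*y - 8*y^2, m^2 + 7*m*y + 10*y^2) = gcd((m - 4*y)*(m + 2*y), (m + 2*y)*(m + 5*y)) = m + 2*y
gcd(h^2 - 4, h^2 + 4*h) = 1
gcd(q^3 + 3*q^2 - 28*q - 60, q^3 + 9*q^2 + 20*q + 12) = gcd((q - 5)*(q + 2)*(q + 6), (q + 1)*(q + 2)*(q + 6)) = q^2 + 8*q + 12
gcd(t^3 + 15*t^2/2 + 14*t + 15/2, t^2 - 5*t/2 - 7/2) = t + 1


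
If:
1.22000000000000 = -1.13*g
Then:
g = -1.08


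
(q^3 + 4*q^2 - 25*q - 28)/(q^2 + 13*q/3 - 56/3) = 3*(q^2 - 3*q - 4)/(3*q - 8)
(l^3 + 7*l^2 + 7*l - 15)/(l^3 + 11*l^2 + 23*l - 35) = (l + 3)/(l + 7)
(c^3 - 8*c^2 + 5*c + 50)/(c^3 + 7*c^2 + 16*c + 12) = (c^2 - 10*c + 25)/(c^2 + 5*c + 6)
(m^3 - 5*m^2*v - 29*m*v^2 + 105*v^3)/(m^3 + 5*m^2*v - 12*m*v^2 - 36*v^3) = (m^2 - 2*m*v - 35*v^2)/(m^2 + 8*m*v + 12*v^2)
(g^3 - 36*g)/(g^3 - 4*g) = (g^2 - 36)/(g^2 - 4)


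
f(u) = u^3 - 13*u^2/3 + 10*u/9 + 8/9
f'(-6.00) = 161.11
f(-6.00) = -377.78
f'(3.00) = 2.11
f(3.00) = -7.78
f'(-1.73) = 25.08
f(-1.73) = -19.18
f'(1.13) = -4.85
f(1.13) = -1.95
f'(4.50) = 22.86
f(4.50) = 9.26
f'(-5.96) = 159.33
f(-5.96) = -371.37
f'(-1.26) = 16.79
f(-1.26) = -9.39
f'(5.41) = 42.03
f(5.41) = 38.41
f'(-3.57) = 70.29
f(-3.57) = -103.80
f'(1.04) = -4.66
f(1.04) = -1.52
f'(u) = 3*u^2 - 26*u/3 + 10/9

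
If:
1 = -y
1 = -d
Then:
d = -1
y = -1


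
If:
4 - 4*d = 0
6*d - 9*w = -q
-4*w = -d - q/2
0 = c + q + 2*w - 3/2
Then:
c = -73/2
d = 1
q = 30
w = 4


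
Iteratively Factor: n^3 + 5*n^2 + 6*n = (n)*(n^2 + 5*n + 6) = n*(n + 2)*(n + 3)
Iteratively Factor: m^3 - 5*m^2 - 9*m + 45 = (m - 5)*(m^2 - 9) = (m - 5)*(m - 3)*(m + 3)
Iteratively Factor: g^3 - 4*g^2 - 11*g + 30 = (g - 2)*(g^2 - 2*g - 15) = (g - 5)*(g - 2)*(g + 3)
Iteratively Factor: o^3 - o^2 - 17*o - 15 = (o + 3)*(o^2 - 4*o - 5) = (o - 5)*(o + 3)*(o + 1)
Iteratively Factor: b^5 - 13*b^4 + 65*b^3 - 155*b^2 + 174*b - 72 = (b - 3)*(b^4 - 10*b^3 + 35*b^2 - 50*b + 24) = (b - 3)*(b - 1)*(b^3 - 9*b^2 + 26*b - 24) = (b - 3)^2*(b - 1)*(b^2 - 6*b + 8) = (b - 3)^2*(b - 2)*(b - 1)*(b - 4)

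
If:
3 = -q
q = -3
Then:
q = -3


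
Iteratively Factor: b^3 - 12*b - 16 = (b - 4)*(b^2 + 4*b + 4) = (b - 4)*(b + 2)*(b + 2)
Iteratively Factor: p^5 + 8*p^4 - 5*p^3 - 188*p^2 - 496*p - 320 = (p + 4)*(p^4 + 4*p^3 - 21*p^2 - 104*p - 80) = (p + 4)^2*(p^3 - 21*p - 20) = (p + 1)*(p + 4)^2*(p^2 - p - 20) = (p + 1)*(p + 4)^3*(p - 5)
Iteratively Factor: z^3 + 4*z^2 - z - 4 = (z - 1)*(z^2 + 5*z + 4) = (z - 1)*(z + 4)*(z + 1)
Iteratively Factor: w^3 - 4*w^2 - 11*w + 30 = (w + 3)*(w^2 - 7*w + 10) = (w - 2)*(w + 3)*(w - 5)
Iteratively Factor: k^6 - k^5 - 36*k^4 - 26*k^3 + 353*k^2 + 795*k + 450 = (k - 5)*(k^5 + 4*k^4 - 16*k^3 - 106*k^2 - 177*k - 90) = (k - 5)*(k + 1)*(k^4 + 3*k^3 - 19*k^2 - 87*k - 90) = (k - 5)*(k + 1)*(k + 3)*(k^3 - 19*k - 30) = (k - 5)*(k + 1)*(k + 2)*(k + 3)*(k^2 - 2*k - 15) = (k - 5)*(k + 1)*(k + 2)*(k + 3)^2*(k - 5)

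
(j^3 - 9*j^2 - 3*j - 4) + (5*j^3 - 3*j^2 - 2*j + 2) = 6*j^3 - 12*j^2 - 5*j - 2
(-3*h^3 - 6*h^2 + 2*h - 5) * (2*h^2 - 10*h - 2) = -6*h^5 + 18*h^4 + 70*h^3 - 18*h^2 + 46*h + 10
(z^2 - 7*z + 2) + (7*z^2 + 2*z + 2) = 8*z^2 - 5*z + 4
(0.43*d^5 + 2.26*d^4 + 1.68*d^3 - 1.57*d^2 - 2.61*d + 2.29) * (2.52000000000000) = 1.0836*d^5 + 5.6952*d^4 + 4.2336*d^3 - 3.9564*d^2 - 6.5772*d + 5.7708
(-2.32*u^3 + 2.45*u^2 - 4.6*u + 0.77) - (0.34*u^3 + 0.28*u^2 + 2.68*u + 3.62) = -2.66*u^3 + 2.17*u^2 - 7.28*u - 2.85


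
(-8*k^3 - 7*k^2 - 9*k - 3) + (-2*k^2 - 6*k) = -8*k^3 - 9*k^2 - 15*k - 3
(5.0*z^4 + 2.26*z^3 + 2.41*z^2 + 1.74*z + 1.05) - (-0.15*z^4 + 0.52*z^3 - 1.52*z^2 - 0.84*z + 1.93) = 5.15*z^4 + 1.74*z^3 + 3.93*z^2 + 2.58*z - 0.88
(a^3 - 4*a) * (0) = 0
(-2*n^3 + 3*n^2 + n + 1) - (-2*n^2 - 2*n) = -2*n^3 + 5*n^2 + 3*n + 1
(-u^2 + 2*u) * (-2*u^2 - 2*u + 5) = 2*u^4 - 2*u^3 - 9*u^2 + 10*u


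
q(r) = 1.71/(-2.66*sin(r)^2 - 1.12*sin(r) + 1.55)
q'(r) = 1.71*(5.32*sin(r)*cos(r) + 1.12*cos(r))/(-2.66*sin(r)^2 - 1.12*sin(r) + 1.55)^2 = (9.0972*sin(r) + 1.9152)*cos(r)/(2.66*sin(r)^2 + 1.12*sin(r) - 1.55)^2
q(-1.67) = 55.91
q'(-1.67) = 755.64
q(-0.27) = 1.03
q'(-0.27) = -0.18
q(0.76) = -3.53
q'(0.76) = 25.31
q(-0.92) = 2.26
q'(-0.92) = -5.62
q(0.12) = 1.24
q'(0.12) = 1.57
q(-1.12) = 4.24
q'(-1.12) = -16.83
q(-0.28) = 1.03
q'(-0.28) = -0.21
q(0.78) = -3.09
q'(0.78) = 19.30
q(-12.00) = 9.33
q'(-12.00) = 170.89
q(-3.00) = 1.03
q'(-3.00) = -0.23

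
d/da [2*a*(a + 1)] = 4*a + 2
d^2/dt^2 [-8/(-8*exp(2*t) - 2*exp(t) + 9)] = 16*(4*(8*exp(t) + 1)^2*exp(t) - (16*exp(t) + 1)*(8*exp(2*t) + 2*exp(t) - 9))*exp(t)/(8*exp(2*t) + 2*exp(t) - 9)^3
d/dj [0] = 0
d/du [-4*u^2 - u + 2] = -8*u - 1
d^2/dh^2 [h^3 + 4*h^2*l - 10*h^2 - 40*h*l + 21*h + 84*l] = 6*h + 8*l - 20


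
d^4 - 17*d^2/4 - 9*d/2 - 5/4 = (d - 5/2)*(d + 1/2)*(d + 1)^2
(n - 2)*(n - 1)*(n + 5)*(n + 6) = n^4 + 8*n^3 - n^2 - 68*n + 60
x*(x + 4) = x^2 + 4*x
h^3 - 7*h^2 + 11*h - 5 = (h - 5)*(h - 1)^2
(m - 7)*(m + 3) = m^2 - 4*m - 21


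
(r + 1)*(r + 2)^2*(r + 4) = r^4 + 9*r^3 + 28*r^2 + 36*r + 16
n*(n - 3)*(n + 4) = n^3 + n^2 - 12*n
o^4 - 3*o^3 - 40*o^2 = o^2*(o - 8)*(o + 5)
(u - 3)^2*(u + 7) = u^3 + u^2 - 33*u + 63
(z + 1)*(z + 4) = z^2 + 5*z + 4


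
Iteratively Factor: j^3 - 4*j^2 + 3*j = (j)*(j^2 - 4*j + 3) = j*(j - 3)*(j - 1)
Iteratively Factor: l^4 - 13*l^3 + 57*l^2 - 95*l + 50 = (l - 5)*(l^3 - 8*l^2 + 17*l - 10) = (l - 5)*(l - 2)*(l^2 - 6*l + 5) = (l - 5)^2*(l - 2)*(l - 1)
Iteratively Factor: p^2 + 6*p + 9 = (p + 3)*(p + 3)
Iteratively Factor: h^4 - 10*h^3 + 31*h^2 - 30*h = (h - 5)*(h^3 - 5*h^2 + 6*h) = h*(h - 5)*(h^2 - 5*h + 6) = h*(h - 5)*(h - 2)*(h - 3)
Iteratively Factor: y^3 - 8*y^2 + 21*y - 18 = (y - 3)*(y^2 - 5*y + 6) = (y - 3)*(y - 2)*(y - 3)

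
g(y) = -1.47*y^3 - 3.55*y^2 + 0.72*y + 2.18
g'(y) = -4.41*y^2 - 7.1*y + 0.72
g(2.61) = -46.26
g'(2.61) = -47.85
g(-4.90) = 86.36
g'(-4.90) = -70.37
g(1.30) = -6.11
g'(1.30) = -15.96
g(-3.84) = 30.30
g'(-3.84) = -37.04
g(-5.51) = 136.34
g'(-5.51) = -94.05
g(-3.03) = 8.30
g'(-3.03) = -18.25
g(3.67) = -115.66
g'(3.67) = -84.73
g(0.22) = 2.15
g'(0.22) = -1.06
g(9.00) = -1350.52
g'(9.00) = -420.39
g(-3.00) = 7.76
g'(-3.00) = -17.67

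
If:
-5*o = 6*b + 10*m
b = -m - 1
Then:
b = 5*o/4 - 5/2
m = 3/2 - 5*o/4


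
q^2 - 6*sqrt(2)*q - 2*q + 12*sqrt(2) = (q - 2)*(q - 6*sqrt(2))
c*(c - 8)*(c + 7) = c^3 - c^2 - 56*c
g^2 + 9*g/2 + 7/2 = (g + 1)*(g + 7/2)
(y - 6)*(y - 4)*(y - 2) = y^3 - 12*y^2 + 44*y - 48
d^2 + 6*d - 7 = (d - 1)*(d + 7)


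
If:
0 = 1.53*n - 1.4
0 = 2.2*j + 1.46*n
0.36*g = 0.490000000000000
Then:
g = 1.36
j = -0.61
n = 0.92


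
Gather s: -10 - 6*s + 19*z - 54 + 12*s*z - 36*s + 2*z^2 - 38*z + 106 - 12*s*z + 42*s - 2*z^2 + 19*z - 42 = 0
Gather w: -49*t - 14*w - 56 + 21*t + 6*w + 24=-28*t - 8*w - 32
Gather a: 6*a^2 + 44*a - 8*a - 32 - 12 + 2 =6*a^2 + 36*a - 42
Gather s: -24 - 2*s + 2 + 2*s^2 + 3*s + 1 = 2*s^2 + s - 21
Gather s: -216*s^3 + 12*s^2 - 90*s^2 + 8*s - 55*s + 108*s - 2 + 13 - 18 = -216*s^3 - 78*s^2 + 61*s - 7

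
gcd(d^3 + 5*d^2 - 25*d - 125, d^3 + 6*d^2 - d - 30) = d + 5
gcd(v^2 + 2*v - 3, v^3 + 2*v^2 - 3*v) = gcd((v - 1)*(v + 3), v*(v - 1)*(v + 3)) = v^2 + 2*v - 3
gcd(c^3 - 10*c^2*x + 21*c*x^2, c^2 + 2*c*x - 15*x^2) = -c + 3*x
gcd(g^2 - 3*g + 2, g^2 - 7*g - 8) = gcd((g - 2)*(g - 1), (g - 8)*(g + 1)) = 1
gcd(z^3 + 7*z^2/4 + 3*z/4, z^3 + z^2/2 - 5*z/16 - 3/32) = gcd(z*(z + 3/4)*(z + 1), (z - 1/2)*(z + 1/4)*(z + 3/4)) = z + 3/4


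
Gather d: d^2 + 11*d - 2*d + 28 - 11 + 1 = d^2 + 9*d + 18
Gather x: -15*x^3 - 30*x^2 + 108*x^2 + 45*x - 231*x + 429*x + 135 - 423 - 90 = -15*x^3 + 78*x^2 + 243*x - 378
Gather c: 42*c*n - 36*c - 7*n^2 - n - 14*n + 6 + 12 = c*(42*n - 36) - 7*n^2 - 15*n + 18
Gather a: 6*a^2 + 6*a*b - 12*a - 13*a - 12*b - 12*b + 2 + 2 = 6*a^2 + a*(6*b - 25) - 24*b + 4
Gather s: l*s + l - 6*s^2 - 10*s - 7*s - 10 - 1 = l - 6*s^2 + s*(l - 17) - 11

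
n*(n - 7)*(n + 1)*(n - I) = n^4 - 6*n^3 - I*n^3 - 7*n^2 + 6*I*n^2 + 7*I*n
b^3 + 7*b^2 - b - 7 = (b - 1)*(b + 1)*(b + 7)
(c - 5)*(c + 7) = c^2 + 2*c - 35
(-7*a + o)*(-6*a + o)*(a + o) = 42*a^3 + 29*a^2*o - 12*a*o^2 + o^3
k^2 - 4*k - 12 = (k - 6)*(k + 2)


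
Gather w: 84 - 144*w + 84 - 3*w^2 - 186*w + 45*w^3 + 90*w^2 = 45*w^3 + 87*w^2 - 330*w + 168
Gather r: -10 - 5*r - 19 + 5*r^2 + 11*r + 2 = 5*r^2 + 6*r - 27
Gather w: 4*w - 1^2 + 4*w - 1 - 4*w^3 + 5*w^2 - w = -4*w^3 + 5*w^2 + 7*w - 2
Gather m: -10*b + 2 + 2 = 4 - 10*b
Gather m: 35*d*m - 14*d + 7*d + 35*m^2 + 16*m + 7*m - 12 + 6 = -7*d + 35*m^2 + m*(35*d + 23) - 6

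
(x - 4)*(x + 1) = x^2 - 3*x - 4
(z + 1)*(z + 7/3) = z^2 + 10*z/3 + 7/3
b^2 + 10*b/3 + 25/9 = (b + 5/3)^2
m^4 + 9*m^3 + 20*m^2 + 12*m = m*(m + 1)*(m + 2)*(m + 6)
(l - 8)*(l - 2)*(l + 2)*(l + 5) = l^4 - 3*l^3 - 44*l^2 + 12*l + 160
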